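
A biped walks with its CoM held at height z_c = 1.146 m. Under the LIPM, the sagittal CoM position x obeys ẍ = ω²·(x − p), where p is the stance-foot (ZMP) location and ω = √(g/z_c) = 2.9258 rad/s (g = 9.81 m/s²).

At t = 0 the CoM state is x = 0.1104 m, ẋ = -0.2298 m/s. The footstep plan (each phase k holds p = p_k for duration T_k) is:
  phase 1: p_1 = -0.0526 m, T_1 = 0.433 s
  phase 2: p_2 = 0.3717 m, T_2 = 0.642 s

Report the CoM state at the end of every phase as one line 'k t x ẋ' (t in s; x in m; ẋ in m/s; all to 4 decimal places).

phase 1: p=-0.0526, T=0.433, ωT=1.266871, cosh=1.915721, sinh=1.634009; start (x,ẋ)=(0.110400, -0.229800) → end (x,ẋ)=(0.131323, 0.339035)
phase 2: p=0.3717, T=0.642, ωT=1.878364, cosh=3.347815, sinh=3.194975; start (x,ẋ)=(0.131323, 0.339035) → end (x,ẋ)=(-0.062811, -1.111982)

1 0.4330 0.1313 0.3390
2 1.0750 -0.0628 -1.1120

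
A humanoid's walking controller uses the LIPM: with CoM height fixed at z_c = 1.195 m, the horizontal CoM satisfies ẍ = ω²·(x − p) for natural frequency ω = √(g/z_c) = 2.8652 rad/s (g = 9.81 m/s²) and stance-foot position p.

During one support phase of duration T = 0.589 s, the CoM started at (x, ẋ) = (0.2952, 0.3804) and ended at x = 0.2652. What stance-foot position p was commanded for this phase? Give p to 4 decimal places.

p = 0.5049

ωT = 2.8652·0.589 = 1.687603; cosh(ωT) = 2.795734, sinh(ωT) = 2.610771
x(T) = p + (x₀−p)·cosh(ωT) + (ẋ₀/ω)·sinh(ωT) ⇒ p·(1 − cosh) = x(T) − x₀·cosh − (ẋ₀/ω)·sinh
numerator   = 0.2652 − (0.2952)·2.795734 − (0.3804/2.8652)·2.610771 = -0.906721
denominator = 1 − 2.795734 = -1.795734
p = -0.906721 / -1.795734 = 0.5049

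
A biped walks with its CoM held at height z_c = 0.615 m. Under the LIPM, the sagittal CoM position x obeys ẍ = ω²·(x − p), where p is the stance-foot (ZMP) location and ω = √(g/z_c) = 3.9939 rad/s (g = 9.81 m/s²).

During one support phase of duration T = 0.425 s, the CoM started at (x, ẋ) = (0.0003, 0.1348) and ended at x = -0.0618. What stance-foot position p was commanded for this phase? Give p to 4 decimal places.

p = 0.0833

ωT = 3.9939·0.425 = 1.697407; cosh(ωT) = 2.821466, sinh(ωT) = 2.638308
x(T) = p + (x₀−p)·cosh(ωT) + (ẋ₀/ω)·sinh(ωT) ⇒ p·(1 − cosh) = x(T) − x₀·cosh − (ẋ₀/ω)·sinh
numerator   = -0.0618 − (0.0003)·2.821466 − (0.1348/3.9939)·2.638308 = -0.151693
denominator = 1 − 2.821466 = -1.821466
p = -0.151693 / -1.821466 = 0.0833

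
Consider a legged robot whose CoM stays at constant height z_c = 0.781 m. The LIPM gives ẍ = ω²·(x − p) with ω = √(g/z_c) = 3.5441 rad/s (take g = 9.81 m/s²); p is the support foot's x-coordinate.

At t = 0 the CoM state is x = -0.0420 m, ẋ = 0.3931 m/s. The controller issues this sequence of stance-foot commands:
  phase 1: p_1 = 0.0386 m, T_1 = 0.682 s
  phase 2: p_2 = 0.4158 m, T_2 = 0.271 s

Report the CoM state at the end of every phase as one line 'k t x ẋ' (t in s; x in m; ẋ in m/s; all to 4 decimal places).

1 0.6820 0.2000 0.6327
2 0.9530 0.2917 0.0949

phase 1: p=0.0386, T=0.682, ωT=2.417076, cosh=5.651104, sinh=5.561922; start (x,ẋ)=(-0.042000, 0.393100) → end (x,ẋ)=(0.200031, 0.632661)
phase 2: p=0.4158, T=0.271, ωT=0.960451, cosh=1.497798, sinh=1.115077; start (x,ẋ)=(0.200031, 0.632661) → end (x,ẋ)=(0.291676, 0.094892)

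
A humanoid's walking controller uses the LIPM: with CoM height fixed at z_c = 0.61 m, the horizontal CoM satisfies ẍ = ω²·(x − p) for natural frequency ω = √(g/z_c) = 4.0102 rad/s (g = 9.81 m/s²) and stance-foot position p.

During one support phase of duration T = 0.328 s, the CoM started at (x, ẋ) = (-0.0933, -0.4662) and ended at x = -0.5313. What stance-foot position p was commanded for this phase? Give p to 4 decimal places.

ωT = 4.0102·0.328 = 1.315346; cosh(ωT) = 1.997210, sinh(ωT) = 1.728828
x(T) = p + (x₀−p)·cosh(ωT) + (ẋ₀/ω)·sinh(ωT) ⇒ p·(1 − cosh) = x(T) − x₀·cosh − (ẋ₀/ω)·sinh
numerator   = -0.5313 − (-0.0933)·1.997210 − (-0.4662/4.0102)·1.728828 = -0.143978
denominator = 1 − 1.997210 = -0.997210
p = -0.143978 / -0.997210 = 0.1444

p = 0.1444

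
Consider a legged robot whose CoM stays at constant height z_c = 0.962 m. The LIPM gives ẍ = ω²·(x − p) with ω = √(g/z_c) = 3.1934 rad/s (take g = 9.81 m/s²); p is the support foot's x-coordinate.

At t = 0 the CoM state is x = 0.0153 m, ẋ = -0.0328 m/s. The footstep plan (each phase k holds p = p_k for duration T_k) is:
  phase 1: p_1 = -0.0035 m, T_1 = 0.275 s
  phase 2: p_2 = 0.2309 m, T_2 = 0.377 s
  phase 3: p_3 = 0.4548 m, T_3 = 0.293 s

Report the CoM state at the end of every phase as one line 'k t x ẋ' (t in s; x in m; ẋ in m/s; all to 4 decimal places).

1 0.2750 0.0128 0.0135
2 0.6520 -0.1589 -1.0317
3 0.9450 -0.7961 -3.6305

phase 1: p=-0.0035, T=0.275, ωT=0.878185, cosh=1.411032, sinh=0.995496; start (x,ẋ)=(0.015300, -0.032800) → end (x,ẋ)=(0.012802, 0.013484)
phase 2: p=0.2309, T=0.377, ωT=1.203912, cosh=1.816574, sinh=1.516556; start (x,ẋ)=(0.012802, 0.013484) → end (x,ẋ)=(-0.158887, -1.031746)
phase 3: p=0.4548, T=0.293, ωT=0.935666, cosh=1.470618, sinh=1.078293; start (x,ẋ)=(-0.158887, -1.031746) → end (x,ẋ)=(-0.796081, -3.630486)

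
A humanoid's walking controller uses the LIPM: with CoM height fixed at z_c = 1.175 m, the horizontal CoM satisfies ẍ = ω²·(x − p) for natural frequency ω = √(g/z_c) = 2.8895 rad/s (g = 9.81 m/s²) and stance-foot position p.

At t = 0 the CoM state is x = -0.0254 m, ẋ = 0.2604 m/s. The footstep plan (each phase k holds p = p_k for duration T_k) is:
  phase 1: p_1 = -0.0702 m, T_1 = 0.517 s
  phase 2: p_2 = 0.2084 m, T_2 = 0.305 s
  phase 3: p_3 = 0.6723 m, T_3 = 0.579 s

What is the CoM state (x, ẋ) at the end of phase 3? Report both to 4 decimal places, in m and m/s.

phase 1: p=-0.0702, T=0.517, ωT=1.493872, cosh=2.339404, sinh=2.114903; start (x,ẋ)=(-0.025400, 0.260400) → end (x,ẋ)=(0.225199, 0.882954)
phase 2: p=0.2084, T=0.305, ωT=0.881297, cosh=1.414137, sinh=0.999892; start (x,ẋ)=(0.225199, 0.882954) → end (x,ẋ)=(0.537697, 1.297154)
phase 3: p=0.6723, T=0.579, ωT=1.673020, cosh=2.757958, sinh=2.570279; start (x,ẋ)=(0.537697, 1.297154) → end (x,ẋ)=(1.454919, 2.577823)

x = 1.4549, ẋ = 2.5778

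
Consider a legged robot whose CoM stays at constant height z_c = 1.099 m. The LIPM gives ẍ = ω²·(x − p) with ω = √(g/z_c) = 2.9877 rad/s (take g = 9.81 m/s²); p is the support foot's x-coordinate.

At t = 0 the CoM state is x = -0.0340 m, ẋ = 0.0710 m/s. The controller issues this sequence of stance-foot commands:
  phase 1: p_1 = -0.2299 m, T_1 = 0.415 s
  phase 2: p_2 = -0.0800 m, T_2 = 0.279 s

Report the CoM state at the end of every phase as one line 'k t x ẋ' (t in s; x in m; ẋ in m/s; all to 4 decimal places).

1 0.4150 0.1745 1.0594
2 0.6940 0.5992 2.1591

phase 1: p=-0.2299, T=0.415, ωT=1.239895, cosh=1.872333, sinh=1.582919; start (x,ẋ)=(-0.034000, 0.071000) → end (x,ẋ)=(0.174507, 1.059403)
phase 2: p=-0.0800, T=0.279, ωT=0.833568, cosh=1.368006, sinh=0.933510; start (x,ẋ)=(0.174507, 1.059403) → end (x,ẋ)=(0.599179, 2.159102)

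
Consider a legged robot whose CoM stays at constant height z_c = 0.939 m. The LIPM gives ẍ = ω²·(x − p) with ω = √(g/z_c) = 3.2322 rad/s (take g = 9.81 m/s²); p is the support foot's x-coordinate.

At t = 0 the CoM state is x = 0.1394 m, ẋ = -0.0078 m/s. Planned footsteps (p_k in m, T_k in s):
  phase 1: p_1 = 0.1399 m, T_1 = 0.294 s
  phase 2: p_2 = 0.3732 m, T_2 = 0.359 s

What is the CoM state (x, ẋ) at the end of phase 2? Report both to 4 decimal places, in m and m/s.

x = -0.0475, ẋ = -1.1242

phase 1: p=0.1399, T=0.294, ωT=0.950267, cosh=1.486519, sinh=1.099881; start (x,ẋ)=(0.139400, -0.007800) → end (x,ẋ)=(0.136502, -0.013372)
phase 2: p=0.3732, T=0.359, ωT=1.160360, cosh=1.752227, sinh=1.438854; start (x,ẋ)=(0.136502, -0.013372) → end (x,ẋ)=(-0.047501, -1.124232)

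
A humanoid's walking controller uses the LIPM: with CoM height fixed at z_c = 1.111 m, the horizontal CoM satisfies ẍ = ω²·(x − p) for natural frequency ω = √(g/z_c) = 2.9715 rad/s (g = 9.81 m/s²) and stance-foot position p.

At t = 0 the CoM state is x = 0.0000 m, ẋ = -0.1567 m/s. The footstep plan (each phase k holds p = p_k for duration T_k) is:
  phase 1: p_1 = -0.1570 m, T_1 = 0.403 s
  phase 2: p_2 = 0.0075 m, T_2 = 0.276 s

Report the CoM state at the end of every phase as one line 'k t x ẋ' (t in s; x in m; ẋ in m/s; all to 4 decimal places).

phase 1: p=-0.1570, T=0.403, ωT=1.197515, cosh=1.806909, sinh=1.504966; start (x,ẋ)=(0.000000, -0.156700) → end (x,ẋ)=(0.047321, 0.418962)
phase 2: p=0.0075, T=0.276, ωT=0.820134, cosh=1.355588, sinh=0.915216; start (x,ẋ)=(0.047321, 0.418962) → end (x,ẋ)=(0.190521, 0.676237)

1 0.4030 0.0473 0.4190
2 0.6790 0.1905 0.6762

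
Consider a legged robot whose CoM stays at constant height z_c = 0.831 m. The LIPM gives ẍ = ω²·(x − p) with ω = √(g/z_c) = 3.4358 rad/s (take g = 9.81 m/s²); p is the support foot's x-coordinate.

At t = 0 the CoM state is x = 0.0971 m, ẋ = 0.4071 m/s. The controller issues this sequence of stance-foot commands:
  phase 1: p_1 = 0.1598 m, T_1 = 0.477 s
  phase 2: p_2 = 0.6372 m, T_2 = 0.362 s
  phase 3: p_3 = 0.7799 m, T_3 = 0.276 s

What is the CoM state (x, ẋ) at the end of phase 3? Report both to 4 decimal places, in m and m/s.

phase 1: p=0.1598, T=0.477, ωT=1.638877, cosh=2.671790, sinh=2.477592; start (x,ẋ)=(0.097100, 0.407100) → end (x,ẋ)=(0.285843, 0.553951)
phase 2: p=0.6372, T=0.362, ωT=1.243760, cosh=1.878464, sinh=1.590166; start (x,ẋ)=(0.285843, 0.553951) → end (x,ẋ)=(0.233569, -0.879059)
phase 3: p=0.7799, T=0.276, ωT=0.948281, cosh=1.484337, sinh=1.096931; start (x,ẋ)=(0.233569, -0.879059) → end (x,ẋ)=(-0.311692, -3.363850)

x = -0.3117, ẋ = -3.3638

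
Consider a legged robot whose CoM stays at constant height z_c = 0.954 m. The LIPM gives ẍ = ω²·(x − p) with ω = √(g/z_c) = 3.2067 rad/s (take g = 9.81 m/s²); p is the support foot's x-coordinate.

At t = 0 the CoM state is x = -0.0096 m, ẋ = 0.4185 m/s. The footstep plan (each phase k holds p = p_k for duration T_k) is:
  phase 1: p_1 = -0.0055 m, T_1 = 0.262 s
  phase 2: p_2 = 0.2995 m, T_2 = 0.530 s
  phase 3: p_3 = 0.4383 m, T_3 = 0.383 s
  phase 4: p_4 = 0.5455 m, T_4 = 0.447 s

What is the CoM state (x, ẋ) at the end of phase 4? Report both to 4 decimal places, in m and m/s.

x = -1.1687, ẋ = -5.3691

phase 1: p=-0.0055, T=0.262, ωT=0.840155, cosh=1.374185, sinh=0.942542; start (x,ẋ)=(-0.009600, 0.418500) → end (x,ẋ)=(0.111875, 0.562704)
phase 2: p=0.2995, T=0.530, ωT=1.699551, cosh=2.827128, sinh=2.644362; start (x,ẋ)=(0.111875, 0.562704) → end (x,ẋ)=(0.233087, -0.000161)
phase 3: p=0.4383, T=0.383, ωT=1.228166, cosh=1.853895, sinh=1.561066; start (x,ẋ)=(0.233087, -0.000161) → end (x,ẋ)=(0.057778, -1.027568)
phase 4: p=0.5455, T=0.447, ωT=1.433395, cosh=2.215704, sinh=1.977206; start (x,ẋ)=(0.057778, -1.027568) → end (x,ẋ)=(-1.168731, -5.369091)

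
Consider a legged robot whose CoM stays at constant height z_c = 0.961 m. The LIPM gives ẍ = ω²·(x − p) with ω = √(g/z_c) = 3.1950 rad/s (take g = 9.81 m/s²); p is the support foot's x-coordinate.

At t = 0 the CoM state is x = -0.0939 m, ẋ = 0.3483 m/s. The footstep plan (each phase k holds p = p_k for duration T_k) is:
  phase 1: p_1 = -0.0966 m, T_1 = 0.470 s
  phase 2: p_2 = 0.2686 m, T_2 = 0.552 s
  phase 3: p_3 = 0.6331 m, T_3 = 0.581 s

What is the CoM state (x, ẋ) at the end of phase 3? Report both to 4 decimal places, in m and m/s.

x = 1.9773, ẋ = 4.5100

phase 1: p=-0.0966, T=0.470, ωT=1.501650, cosh=2.355926, sinh=2.133164; start (x,ẋ)=(-0.093900, 0.348300) → end (x,ẋ)=(0.142306, 0.838971)
phase 2: p=0.2686, T=0.552, ωT=1.763640, cosh=3.002526, sinh=2.831107; start (x,ẋ)=(0.142306, 0.838971) → end (x,ẋ)=(0.632815, 1.376653)
phase 3: p=0.6331, T=0.581, ωT=1.856295, cosh=3.278116, sinh=3.121865; start (x,ẋ)=(0.632815, 1.376653) → end (x,ẋ)=(1.977307, 4.509988)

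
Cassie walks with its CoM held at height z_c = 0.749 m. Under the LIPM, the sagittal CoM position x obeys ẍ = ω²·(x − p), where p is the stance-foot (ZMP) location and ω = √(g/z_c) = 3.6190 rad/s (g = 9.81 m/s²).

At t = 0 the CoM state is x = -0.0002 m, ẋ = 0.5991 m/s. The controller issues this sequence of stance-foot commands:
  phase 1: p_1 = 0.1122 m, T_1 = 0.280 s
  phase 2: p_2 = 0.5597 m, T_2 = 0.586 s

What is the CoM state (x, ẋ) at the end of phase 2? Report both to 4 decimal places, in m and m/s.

x = -0.7284, ẋ = -4.4235

phase 1: p=0.1122, T=0.280, ωT=1.013320, cosh=1.558872, sinh=1.195860; start (x,ẋ)=(-0.000200, 0.599100) → end (x,ẋ)=(0.134949, 0.447473)
phase 2: p=0.5597, T=0.586, ωT=2.120734, cosh=4.228599, sinh=4.108656; start (x,ẋ)=(0.134949, 0.447473) → end (x,ẋ)=(-0.728384, -4.423532)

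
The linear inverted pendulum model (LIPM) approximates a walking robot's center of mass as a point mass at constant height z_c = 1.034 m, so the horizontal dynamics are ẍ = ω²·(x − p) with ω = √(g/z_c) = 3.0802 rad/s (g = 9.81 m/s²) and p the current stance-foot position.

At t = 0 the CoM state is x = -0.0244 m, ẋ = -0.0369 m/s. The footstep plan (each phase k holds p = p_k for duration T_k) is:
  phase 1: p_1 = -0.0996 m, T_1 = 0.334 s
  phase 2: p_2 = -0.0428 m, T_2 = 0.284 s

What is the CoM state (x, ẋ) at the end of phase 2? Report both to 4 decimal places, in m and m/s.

phase 1: p=-0.0996, T=0.334, ωT=1.028787, cosh=1.577555, sinh=1.220115; start (x,ẋ)=(-0.024400, -0.036900) → end (x,ẋ)=(0.004415, 0.224405)
phase 2: p=-0.0428, T=0.284, ωT=0.874777, cosh=1.407647, sinh=0.990692; start (x,ẋ)=(0.004415, 0.224405) → end (x,ẋ)=(0.095839, 0.459962)

x = 0.0958, ẋ = 0.4600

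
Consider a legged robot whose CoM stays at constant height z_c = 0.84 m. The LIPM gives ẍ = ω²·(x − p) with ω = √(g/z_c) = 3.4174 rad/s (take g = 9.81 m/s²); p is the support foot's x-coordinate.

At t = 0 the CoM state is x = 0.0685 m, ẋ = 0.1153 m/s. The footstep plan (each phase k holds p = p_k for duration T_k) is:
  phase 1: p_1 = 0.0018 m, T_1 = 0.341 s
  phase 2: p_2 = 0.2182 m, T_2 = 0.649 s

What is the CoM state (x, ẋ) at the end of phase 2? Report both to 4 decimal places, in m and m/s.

x = 0.6926, ẋ = 1.6979

phase 1: p=0.0018, T=0.341, ωT=1.165333, cosh=1.759405, sinh=1.447587; start (x,ẋ)=(0.068500, 0.115300) → end (x,ẋ)=(0.167993, 0.532823)
phase 2: p=0.2182, T=0.649, ωT=2.217893, cosh=4.648393, sinh=4.539555; start (x,ẋ)=(0.167993, 0.532823) → end (x,ẋ)=(0.692600, 1.697880)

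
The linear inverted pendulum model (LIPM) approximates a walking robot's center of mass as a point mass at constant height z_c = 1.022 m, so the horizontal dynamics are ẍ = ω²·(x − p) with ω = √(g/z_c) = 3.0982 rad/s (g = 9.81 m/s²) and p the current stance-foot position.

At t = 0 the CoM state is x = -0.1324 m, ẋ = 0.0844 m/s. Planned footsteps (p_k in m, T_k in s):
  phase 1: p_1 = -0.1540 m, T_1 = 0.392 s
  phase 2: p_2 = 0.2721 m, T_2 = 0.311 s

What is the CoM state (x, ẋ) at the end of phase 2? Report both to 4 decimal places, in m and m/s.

phase 1: p=-0.1540, T=0.392, ωT=1.214494, cosh=1.832725, sinh=1.535865; start (x,ẋ)=(-0.132400, 0.084400) → end (x,ẋ)=(-0.072574, 0.257464)
phase 2: p=0.2721, T=0.311, ωT=0.963540, cosh=1.501249, sinh=1.119710; start (x,ẋ)=(-0.072574, 0.257464) → end (x,ẋ)=(-0.152292, -0.809185)

x = -0.1523, ẋ = -0.8092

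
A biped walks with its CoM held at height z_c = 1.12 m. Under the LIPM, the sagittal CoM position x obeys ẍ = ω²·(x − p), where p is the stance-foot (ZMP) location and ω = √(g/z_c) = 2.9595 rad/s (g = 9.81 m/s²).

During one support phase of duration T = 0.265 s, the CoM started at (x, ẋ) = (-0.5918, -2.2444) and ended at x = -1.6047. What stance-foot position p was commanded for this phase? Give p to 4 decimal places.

ωT = 2.9595·0.265 = 0.784268; cosh(ωT) = 1.323628, sinh(ωT) = 0.867174
x(T) = p + (x₀−p)·cosh(ωT) + (ẋ₀/ω)·sinh(ωT) ⇒ p·(1 − cosh) = x(T) − x₀·cosh − (ẋ₀/ω)·sinh
numerator   = -1.6047 − (-0.5918)·1.323628 − (-2.2444/2.9595)·0.867174 = -0.163737
denominator = 1 − 1.323628 = -0.323628
p = -0.163737 / -0.323628 = 0.5059

p = 0.5059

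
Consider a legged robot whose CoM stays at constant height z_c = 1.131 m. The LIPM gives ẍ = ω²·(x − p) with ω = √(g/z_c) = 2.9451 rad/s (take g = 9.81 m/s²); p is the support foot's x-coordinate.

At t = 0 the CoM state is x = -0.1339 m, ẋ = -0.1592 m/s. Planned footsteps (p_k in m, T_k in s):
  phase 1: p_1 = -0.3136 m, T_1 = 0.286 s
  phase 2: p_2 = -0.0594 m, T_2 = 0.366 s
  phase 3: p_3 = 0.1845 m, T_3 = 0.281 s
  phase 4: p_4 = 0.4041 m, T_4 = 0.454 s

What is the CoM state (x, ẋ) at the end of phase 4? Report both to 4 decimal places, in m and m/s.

x = -0.6421, ẋ = -2.8113

phase 1: p=-0.3136, T=0.286, ωT=0.842299, cosh=1.376208, sinh=0.945489; start (x,ẋ)=(-0.133900, -0.159200) → end (x,ẋ)=(-0.117405, 0.281293)
phase 2: p=-0.0594, T=0.366, ωT=1.077907, cosh=1.639414, sinh=1.299107; start (x,ẋ)=(-0.117405, 0.281293) → end (x,ẋ)=(-0.030413, 0.239230)
phase 3: p=0.1845, T=0.281, ωT=0.827573, cosh=1.362434, sinh=0.925326; start (x,ẋ)=(-0.030413, 0.239230) → end (x,ẋ)=(-0.033141, -0.259740)
phase 4: p=0.4041, T=0.454, ωT=1.337075, cosh=2.035252, sinh=1.772639; start (x,ẋ)=(-0.033141, -0.259740) → end (x,ẋ)=(-0.642131, -2.811295)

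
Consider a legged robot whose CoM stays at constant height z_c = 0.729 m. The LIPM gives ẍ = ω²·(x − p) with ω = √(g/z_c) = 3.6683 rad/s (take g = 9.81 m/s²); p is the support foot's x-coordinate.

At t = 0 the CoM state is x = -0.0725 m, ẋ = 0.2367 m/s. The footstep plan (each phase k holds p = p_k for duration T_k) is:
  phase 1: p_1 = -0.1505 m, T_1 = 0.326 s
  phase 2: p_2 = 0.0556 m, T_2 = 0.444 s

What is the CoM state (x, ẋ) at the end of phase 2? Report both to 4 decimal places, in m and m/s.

phase 1: p=-0.1505, T=0.326, ωT=1.195866, cosh=1.804431, sinh=1.501989; start (x,ẋ)=(-0.072500, 0.236700) → end (x,ẋ)=(0.087163, 0.856869)
phase 2: p=0.0556, T=0.444, ωT=1.628725, cosh=2.646776, sinh=2.450596; start (x,ẋ)=(0.087163, 0.856869) → end (x,ẋ)=(0.711568, 2.551673)

x = 0.7116, ẋ = 2.5517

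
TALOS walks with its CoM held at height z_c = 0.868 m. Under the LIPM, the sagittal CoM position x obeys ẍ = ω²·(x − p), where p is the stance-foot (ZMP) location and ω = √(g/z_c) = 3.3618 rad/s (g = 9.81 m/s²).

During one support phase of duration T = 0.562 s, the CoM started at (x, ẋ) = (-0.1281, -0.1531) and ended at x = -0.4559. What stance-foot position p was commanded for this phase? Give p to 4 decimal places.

ωT = 3.3618·0.562 = 1.889332; cosh(ωT) = 3.383059, sinh(ωT) = 3.231886
x(T) = p + (x₀−p)·cosh(ωT) + (ẋ₀/ω)·sinh(ωT) ⇒ p·(1 − cosh) = x(T) − x₀·cosh − (ẋ₀/ω)·sinh
numerator   = -0.4559 − (-0.1281)·3.383059 − (-0.1531/3.3618)·3.231886 = 0.124653
denominator = 1 − 3.383059 = -2.383059
p = 0.124653 / -2.383059 = -0.0523

p = -0.0523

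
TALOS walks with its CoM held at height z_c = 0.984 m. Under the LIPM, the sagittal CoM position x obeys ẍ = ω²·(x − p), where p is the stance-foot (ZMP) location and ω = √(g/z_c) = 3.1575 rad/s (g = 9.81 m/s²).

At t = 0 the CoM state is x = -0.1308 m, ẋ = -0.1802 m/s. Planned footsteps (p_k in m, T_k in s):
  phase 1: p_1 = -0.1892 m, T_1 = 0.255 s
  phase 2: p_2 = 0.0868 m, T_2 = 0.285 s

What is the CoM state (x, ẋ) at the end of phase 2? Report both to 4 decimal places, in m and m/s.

phase 1: p=-0.1892, T=0.255, ωT=0.805163, cosh=1.342038, sinh=0.895022; start (x,ẋ)=(-0.130800, -0.180200) → end (x,ẋ)=(-0.161904, -0.076795)
phase 2: p=0.0868, T=0.285, ωT=0.899887, cosh=1.432971, sinh=1.026356; start (x,ẋ)=(-0.161904, -0.076795) → end (x,ẋ)=(-0.294549, -0.916025)

x = -0.2945, ẋ = -0.9160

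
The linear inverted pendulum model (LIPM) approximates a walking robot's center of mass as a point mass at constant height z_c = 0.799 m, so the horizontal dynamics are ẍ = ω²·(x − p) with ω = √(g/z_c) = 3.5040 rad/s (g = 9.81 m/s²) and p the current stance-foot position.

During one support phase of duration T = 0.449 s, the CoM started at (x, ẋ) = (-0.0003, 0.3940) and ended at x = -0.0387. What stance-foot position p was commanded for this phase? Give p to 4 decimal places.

ωT = 3.5040·0.449 = 1.573296; cosh(ωT) = 2.514939, sinh(ωT) = 2.307578
x(T) = p + (x₀−p)·cosh(ωT) + (ẋ₀/ω)·sinh(ωT) ⇒ p·(1 − cosh) = x(T) − x₀·cosh − (ẋ₀/ω)·sinh
numerator   = -0.0387 − (-0.0003)·2.514939 − (0.3940/3.5040)·2.307578 = -0.297416
denominator = 1 − 2.514939 = -1.514939
p = -0.297416 / -1.514939 = 0.1963

p = 0.1963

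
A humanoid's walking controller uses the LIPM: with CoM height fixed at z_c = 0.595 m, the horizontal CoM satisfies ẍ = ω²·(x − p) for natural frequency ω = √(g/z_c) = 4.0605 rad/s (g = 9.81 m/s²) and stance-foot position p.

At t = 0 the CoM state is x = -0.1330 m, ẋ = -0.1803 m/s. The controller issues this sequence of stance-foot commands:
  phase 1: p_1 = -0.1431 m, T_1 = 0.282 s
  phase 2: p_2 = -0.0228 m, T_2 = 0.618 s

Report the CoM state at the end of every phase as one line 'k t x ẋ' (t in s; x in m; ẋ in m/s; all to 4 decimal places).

1 0.2820 -0.1883 -0.2541
2 0.9000 -1.4295 -5.6780

phase 1: p=-0.1431, T=0.282, ωT=1.145061, cosh=1.730419, sinh=1.412214; start (x,ẋ)=(-0.133000, -0.180300) → end (x,ẋ)=(-0.188330, -0.254078)
phase 2: p=-0.0228, T=0.618, ωT=2.509389, cosh=6.189366, sinh=6.108048; start (x,ẋ)=(-0.188330, -0.254078) → end (x,ẋ)=(-1.429525, -5.678010)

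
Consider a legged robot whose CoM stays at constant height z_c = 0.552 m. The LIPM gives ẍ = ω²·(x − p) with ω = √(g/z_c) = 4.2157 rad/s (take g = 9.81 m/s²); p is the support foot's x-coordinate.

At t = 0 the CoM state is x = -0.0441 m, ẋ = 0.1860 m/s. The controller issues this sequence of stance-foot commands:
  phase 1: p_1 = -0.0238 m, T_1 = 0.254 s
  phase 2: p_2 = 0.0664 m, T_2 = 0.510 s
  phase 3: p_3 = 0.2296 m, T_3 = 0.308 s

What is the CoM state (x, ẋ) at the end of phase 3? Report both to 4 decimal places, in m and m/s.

x = -0.4189, ẋ = -2.5311

phase 1: p=-0.0238, T=0.254, ωT=1.070788, cosh=1.630208, sinh=1.287469; start (x,ẋ)=(-0.044100, 0.186000) → end (x,ẋ)=(-0.000089, 0.193039)
phase 2: p=0.0664, T=0.510, ωT=2.150007, cosh=4.350701, sinh=4.234218; start (x,ẋ)=(-0.000089, 0.193039) → end (x,ẋ)=(-0.028987, -0.346989)
phase 3: p=0.2296, T=0.308, ωT=1.298436, cosh=1.968260, sinh=1.695301; start (x,ẋ)=(-0.028987, -0.346989) → end (x,ẋ)=(-0.418905, -2.531058)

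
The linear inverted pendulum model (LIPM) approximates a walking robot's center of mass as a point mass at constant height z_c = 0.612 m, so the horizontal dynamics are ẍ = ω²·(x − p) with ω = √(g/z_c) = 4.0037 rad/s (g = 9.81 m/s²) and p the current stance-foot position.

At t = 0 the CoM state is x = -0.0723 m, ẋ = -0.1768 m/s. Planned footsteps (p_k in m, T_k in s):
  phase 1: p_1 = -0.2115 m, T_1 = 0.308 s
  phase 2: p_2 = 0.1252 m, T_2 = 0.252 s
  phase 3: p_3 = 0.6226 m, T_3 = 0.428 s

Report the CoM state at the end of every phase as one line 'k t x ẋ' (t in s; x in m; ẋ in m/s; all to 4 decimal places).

phase 1: p=-0.2115, T=0.308, ωT=1.233140, cosh=1.861682, sinh=1.570306; start (x,ẋ)=(-0.072300, -0.176800) → end (x,ẋ)=(-0.021697, 0.546010)
phase 2: p=0.1252, T=0.252, ωT=1.008932, cosh=1.553640, sinh=1.189032; start (x,ẋ)=(-0.021697, 0.546010) → end (x,ẋ)=(0.059130, 0.148994)
phase 3: p=0.6226, T=0.428, ωT=1.713584, cosh=2.864515, sinh=2.684296; start (x,ẋ)=(0.059130, 0.148994) → end (x,ẋ)=(-0.891574, -5.628878)

1 0.3080 -0.0217 0.5460
2 0.5600 0.0591 0.1490
3 0.9880 -0.8916 -5.6289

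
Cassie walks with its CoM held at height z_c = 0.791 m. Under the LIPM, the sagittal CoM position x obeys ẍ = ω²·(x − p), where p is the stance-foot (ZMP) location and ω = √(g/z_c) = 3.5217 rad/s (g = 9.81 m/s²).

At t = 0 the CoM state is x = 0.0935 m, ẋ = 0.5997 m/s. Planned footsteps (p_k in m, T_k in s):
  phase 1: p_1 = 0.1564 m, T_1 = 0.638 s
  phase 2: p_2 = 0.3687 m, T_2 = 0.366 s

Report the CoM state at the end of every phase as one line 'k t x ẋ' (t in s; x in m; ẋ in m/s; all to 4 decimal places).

1 0.6380 0.6519 1.8318
2 1.0040 1.7937 5.2484

phase 1: p=0.1564, T=0.638, ωT=2.246845, cosh=4.781789, sinh=4.676057; start (x,ẋ)=(0.093500, 0.599700) → end (x,ẋ)=(0.651897, 1.831822)
phase 2: p=0.3687, T=0.366, ωT=1.288942, cosh=1.952254, sinh=1.676692; start (x,ẋ)=(0.651897, 1.831822) → end (x,ẋ)=(1.793710, 5.248409)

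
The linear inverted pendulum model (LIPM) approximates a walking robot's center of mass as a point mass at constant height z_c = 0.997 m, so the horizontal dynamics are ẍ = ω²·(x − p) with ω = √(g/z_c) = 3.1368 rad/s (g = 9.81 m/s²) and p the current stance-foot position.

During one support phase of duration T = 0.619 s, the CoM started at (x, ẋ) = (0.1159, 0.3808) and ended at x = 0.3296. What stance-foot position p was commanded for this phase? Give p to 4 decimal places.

p = 0.1944

ωT = 3.1368·0.619 = 1.941679; cosh(ωT) = 3.556954, sinh(ωT) = 3.413492
x(T) = p + (x₀−p)·cosh(ωT) + (ẋ₀/ω)·sinh(ωT) ⇒ p·(1 − cosh) = x(T) − x₀·cosh − (ẋ₀/ω)·sinh
numerator   = 0.3296 − (0.1159)·3.556954 − (0.3808/3.1368)·3.413492 = -0.497041
denominator = 1 − 3.556954 = -2.556954
p = -0.497041 / -2.556954 = 0.1944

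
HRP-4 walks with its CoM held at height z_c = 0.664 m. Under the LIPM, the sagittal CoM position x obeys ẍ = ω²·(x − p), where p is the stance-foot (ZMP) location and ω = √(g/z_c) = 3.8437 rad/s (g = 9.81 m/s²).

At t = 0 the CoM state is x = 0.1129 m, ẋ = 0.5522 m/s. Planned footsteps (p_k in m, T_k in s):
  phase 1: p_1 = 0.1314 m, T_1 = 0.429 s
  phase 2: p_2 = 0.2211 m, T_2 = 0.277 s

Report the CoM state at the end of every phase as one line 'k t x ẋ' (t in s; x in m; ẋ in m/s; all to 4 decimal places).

phase 1: p=0.1314, T=0.429, ωT=1.648947, cosh=2.696877, sinh=2.504625; start (x,ẋ)=(0.112900, 0.552200) → end (x,ẋ)=(0.441331, 1.311115)
phase 2: p=0.2211, T=0.277, ωT=1.064705, cosh=1.622406, sinh=1.277577; start (x,ẋ)=(0.441331, 1.311115) → end (x,ẋ)=(1.014196, 3.208635)

1 0.4290 0.4413 1.3111
2 0.7060 1.0142 3.2086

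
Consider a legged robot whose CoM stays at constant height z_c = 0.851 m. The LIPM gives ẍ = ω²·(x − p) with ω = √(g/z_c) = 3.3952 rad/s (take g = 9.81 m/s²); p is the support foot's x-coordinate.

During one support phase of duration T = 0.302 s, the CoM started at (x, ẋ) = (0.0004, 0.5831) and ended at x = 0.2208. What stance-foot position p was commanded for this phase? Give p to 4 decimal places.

p = -0.0202

ωT = 3.3952·0.302 = 1.025350; cosh(ωT) = 1.573371, sinh(ωT) = 1.214701
x(T) = p + (x₀−p)·cosh(ωT) + (ẋ₀/ω)·sinh(ωT) ⇒ p·(1 − cosh) = x(T) − x₀·cosh − (ẋ₀/ω)·sinh
numerator   = 0.2208 − (0.0004)·1.573371 − (0.5831/3.3952)·1.214701 = 0.011555
denominator = 1 − 1.573371 = -0.573371
p = 0.011555 / -0.573371 = -0.0202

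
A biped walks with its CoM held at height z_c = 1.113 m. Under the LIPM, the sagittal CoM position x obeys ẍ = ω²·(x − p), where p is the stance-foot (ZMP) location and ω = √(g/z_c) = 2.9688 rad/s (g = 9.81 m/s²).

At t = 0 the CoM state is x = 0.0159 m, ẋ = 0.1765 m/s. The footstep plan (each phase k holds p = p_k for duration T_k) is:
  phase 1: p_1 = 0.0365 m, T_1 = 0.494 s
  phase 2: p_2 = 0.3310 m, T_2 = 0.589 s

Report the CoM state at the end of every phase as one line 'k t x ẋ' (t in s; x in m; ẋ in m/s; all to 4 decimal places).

phase 1: p=0.0365, T=0.494, ωT=1.466587, cosh=2.282564, sinh=2.051853; start (x,ẋ)=(0.015900, 0.176500) → end (x,ẋ)=(0.111465, 0.277387)
phase 2: p=0.3310, T=0.589, ωT=1.748623, cosh=2.960349, sinh=2.786336; start (x,ẋ)=(0.111465, 0.277387) → end (x,ẋ)=(-0.058561, -0.994846)

1 0.4940 0.1115 0.2774
2 1.0830 -0.0586 -0.9948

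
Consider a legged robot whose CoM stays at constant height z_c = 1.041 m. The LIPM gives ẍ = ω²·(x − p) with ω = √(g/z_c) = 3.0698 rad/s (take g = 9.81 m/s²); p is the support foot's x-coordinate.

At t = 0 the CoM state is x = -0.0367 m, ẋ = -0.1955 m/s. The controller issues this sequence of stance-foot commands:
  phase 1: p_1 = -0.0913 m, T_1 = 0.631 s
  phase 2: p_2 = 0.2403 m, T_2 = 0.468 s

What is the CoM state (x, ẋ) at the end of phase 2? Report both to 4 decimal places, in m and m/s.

phase 1: p=-0.0913, T=0.631, ωT=1.937044, cosh=3.541170, sinh=3.397040; start (x,ẋ)=(-0.036700, -0.195500) → end (x,ẋ)=(-0.114292, -0.122917)
phase 2: p=0.2403, T=0.468, ωT=1.436666, cosh=2.222184, sinh=1.984465; start (x,ẋ)=(-0.114292, -0.122917) → end (x,ẋ)=(-0.627129, -2.433290)

x = -0.6271, ẋ = -2.4333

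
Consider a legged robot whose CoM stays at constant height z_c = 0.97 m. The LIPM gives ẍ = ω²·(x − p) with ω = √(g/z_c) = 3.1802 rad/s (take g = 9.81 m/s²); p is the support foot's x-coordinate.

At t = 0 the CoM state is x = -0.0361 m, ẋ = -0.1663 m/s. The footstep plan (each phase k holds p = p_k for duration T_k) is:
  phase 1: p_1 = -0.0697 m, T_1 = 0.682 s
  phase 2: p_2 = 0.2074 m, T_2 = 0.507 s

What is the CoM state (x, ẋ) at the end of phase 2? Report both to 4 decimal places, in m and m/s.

phase 1: p=-0.0697, T=0.682, ωT=2.168896, cosh=4.431464, sinh=4.317160; start (x,ẋ)=(-0.036100, -0.166300) → end (x,ẋ)=(-0.146557, -0.275643)
phase 2: p=0.2074, T=0.507, ωT=1.612361, cosh=2.607027, sinh=2.407611; start (x,ẋ)=(-0.146557, -0.275643) → end (x,ẋ)=(-0.924055, -3.428748)

x = -0.9241, ẋ = -3.4287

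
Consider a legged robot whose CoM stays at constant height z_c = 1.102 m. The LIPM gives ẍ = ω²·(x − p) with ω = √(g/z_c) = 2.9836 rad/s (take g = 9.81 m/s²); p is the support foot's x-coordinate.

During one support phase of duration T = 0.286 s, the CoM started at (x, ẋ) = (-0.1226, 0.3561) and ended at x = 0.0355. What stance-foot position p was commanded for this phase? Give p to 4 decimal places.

p = -0.2349

ωT = 2.9836·0.286 = 0.853310; cosh(ωT) = 1.386703, sinh(ωT) = 0.960700
x(T) = p + (x₀−p)·cosh(ωT) + (ẋ₀/ω)·sinh(ωT) ⇒ p·(1 − cosh) = x(T) − x₀·cosh − (ẋ₀/ω)·sinh
numerator   = 0.0355 − (-0.1226)·1.386703 − (0.3561/2.9836)·0.960700 = 0.090848
denominator = 1 − 1.386703 = -0.386703
p = 0.090848 / -0.386703 = -0.2349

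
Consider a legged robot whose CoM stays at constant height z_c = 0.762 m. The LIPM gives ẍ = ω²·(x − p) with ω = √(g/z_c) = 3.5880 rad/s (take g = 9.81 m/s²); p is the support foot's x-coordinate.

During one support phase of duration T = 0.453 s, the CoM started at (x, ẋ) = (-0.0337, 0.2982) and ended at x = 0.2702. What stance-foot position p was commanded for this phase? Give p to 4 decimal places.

ωT = 3.5880·0.453 = 1.625364; cosh(ωT) = 2.638554, sinh(ωT) = 2.441714
x(T) = p + (x₀−p)·cosh(ωT) + (ẋ₀/ω)·sinh(ωT) ⇒ p·(1 − cosh) = x(T) − x₀·cosh − (ẋ₀/ω)·sinh
numerator   = 0.2702 − (-0.0337)·2.638554 − (0.2982/3.5880)·2.441714 = 0.156188
denominator = 1 − 2.638554 = -1.638554
p = 0.156188 / -1.638554 = -0.0953

p = -0.0953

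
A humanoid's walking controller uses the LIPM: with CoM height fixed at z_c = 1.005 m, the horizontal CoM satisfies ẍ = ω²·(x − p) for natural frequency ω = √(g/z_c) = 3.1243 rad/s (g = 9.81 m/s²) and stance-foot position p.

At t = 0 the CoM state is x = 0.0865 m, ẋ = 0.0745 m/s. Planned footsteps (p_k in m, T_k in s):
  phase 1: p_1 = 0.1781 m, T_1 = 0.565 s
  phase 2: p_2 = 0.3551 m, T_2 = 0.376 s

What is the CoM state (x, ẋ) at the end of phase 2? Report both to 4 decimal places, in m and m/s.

phase 1: p=0.1781, T=0.565, ωT=1.765229, cosh=3.007030, sinh=2.835883; start (x,ẋ)=(0.086500, 0.074500) → end (x,ẋ)=(-0.029721, -0.587566)
phase 2: p=0.3551, T=0.376, ωT=1.174737, cosh=1.773096, sinh=1.464195; start (x,ẋ)=(-0.029721, -0.587566) → end (x,ẋ)=(-0.602586, -2.802209)

x = -0.6026, ẋ = -2.8022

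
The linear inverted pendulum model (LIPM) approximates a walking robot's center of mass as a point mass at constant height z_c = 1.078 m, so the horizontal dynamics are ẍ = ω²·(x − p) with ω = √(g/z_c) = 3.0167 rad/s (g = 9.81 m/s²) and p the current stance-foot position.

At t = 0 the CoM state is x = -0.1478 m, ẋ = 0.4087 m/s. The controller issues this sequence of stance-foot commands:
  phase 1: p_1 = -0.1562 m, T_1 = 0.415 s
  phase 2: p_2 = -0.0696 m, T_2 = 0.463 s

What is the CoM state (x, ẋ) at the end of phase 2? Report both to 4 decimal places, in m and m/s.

x = 0.7570, ẋ = 2.5855

phase 1: p=-0.1562, T=0.415, ωT=1.251931, cosh=1.891520, sinh=1.605568; start (x,ẋ)=(-0.147800, 0.408700) → end (x,ẋ)=(0.077210, 0.813750)
phase 2: p=-0.0696, T=0.463, ωT=1.396732, cosh=2.144687, sinh=1.897283; start (x,ẋ)=(0.077210, 0.813750) → end (x,ẋ)=(0.757050, 2.585509)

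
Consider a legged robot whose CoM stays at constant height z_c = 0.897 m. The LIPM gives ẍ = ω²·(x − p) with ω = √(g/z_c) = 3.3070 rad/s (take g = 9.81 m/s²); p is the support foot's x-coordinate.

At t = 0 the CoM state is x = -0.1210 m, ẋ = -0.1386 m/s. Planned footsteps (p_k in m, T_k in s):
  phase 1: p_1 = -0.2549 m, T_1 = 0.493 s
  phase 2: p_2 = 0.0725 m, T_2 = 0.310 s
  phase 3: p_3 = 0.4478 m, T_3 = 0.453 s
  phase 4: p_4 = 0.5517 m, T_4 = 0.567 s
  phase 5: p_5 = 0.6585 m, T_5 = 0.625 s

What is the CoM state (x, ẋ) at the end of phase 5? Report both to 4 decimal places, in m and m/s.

phase 1: p=-0.2549, T=0.493, ωT=1.630351, cosh=2.650764, sinh=2.454903; start (x,ẋ)=(-0.121000, -0.138600) → end (x,ẋ)=(-0.002850, 0.719653)
phase 2: p=0.0725, T=0.310, ωT=1.025170, cosh=1.573152, sinh=1.214417; start (x,ẋ)=(-0.002850, 0.719653) → end (x,ẋ)=(0.218238, 0.829511)
phase 3: p=0.4478, T=0.453, ωT=1.498071, cosh=2.348307, sinh=2.124746; start (x,ẋ)=(0.218238, 0.829511) → end (x,ẋ)=(0.441678, 0.334919)
phase 4: p=0.5517, T=0.567, ωT=1.875069, cosh=3.337307, sinh=3.183962; start (x,ẋ)=(0.441678, 0.334919) → end (x,ẋ)=(0.506980, -0.040738)
phase 5: p=0.6585, T=0.625, ωT=2.066875, cosh=4.013339, sinh=3.886758; start (x,ẋ)=(0.506980, -0.040738) → end (x,ẋ)=(0.002518, -2.111061)

x = 0.0025, ẋ = -2.1111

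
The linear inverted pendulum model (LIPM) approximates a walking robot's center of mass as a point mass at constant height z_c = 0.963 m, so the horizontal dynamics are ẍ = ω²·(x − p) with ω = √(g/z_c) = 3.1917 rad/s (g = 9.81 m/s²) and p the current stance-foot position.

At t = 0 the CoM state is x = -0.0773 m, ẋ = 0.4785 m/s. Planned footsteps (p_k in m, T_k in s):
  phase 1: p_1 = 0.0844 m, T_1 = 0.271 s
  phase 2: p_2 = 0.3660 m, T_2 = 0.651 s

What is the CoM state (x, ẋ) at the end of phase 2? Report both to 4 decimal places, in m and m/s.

phase 1: p=0.0844, T=0.271, ωT=0.864951, cosh=1.397981, sinh=0.976908; start (x,ẋ)=(-0.077300, 0.478500) → end (x,ẋ)=(0.004805, 0.164753)
phase 2: p=0.3660, T=0.651, ωT=2.077797, cosh=4.056029, sinh=3.930823; start (x,ẋ)=(0.004805, 0.164753) → end (x,ẋ)=(-0.896112, -3.863314)

x = -0.8961, ẋ = -3.8633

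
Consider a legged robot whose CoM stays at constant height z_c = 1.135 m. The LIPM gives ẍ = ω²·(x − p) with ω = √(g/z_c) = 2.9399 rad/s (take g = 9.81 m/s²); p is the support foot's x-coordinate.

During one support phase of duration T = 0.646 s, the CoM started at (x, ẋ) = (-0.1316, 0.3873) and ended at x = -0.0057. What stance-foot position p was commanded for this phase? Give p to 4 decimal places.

p = -0.0056

ωT = 2.9399·0.646 = 1.899175; cosh(ωT) = 3.415038, sinh(ωT) = 3.265346
x(T) = p + (x₀−p)·cosh(ωT) + (ẋ₀/ω)·sinh(ωT) ⇒ p·(1 − cosh) = x(T) − x₀·cosh − (ẋ₀/ω)·sinh
numerator   = -0.0057 − (-0.1316)·3.415038 − (0.3873/2.9399)·3.265346 = 0.013545
denominator = 1 − 3.415038 = -2.415038
p = 0.013545 / -2.415038 = -0.0056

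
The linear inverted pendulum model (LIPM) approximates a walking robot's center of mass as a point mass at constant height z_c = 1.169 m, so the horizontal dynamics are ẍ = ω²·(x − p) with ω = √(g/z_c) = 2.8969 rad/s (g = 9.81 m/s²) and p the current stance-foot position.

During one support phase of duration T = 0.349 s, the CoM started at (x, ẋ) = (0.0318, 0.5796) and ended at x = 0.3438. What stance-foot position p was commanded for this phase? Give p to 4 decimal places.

ωT = 2.8969·0.349 = 1.011018; cosh(ωT) = 1.556123, sinh(ωT) = 1.192275
x(T) = p + (x₀−p)·cosh(ωT) + (ẋ₀/ω)·sinh(ωT) ⇒ p·(1 − cosh) = x(T) − x₀·cosh − (ẋ₀/ω)·sinh
numerator   = 0.3438 − (0.0318)·1.556123 − (0.5796/2.8969)·1.192275 = 0.055770
denominator = 1 − 1.556123 = -0.556123
p = 0.055770 / -0.556123 = -0.1003

p = -0.1003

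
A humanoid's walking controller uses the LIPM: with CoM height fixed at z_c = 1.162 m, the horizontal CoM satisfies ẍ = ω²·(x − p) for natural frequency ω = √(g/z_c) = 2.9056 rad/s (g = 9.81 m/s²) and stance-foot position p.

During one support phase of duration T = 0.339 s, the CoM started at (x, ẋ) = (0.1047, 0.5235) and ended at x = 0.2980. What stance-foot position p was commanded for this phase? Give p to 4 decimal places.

p = 0.1319

ωT = 2.9056·0.339 = 0.984998; cosh(ωT) = 1.525624, sinh(ωT) = 1.152184
x(T) = p + (x₀−p)·cosh(ωT) + (ẋ₀/ω)·sinh(ωT) ⇒ p·(1 − cosh) = x(T) − x₀·cosh − (ẋ₀/ω)·sinh
numerator   = 0.2980 − (0.1047)·1.525624 − (0.5235/2.9056)·1.152184 = -0.069321
denominator = 1 − 1.525624 = -0.525624
p = -0.069321 / -0.525624 = 0.1319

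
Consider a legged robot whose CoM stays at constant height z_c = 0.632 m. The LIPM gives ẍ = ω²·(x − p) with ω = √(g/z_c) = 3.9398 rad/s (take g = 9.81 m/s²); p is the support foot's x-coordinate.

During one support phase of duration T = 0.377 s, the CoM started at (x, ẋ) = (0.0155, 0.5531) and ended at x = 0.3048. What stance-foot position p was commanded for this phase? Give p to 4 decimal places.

p = 0.0191

ωT = 3.9398·0.377 = 1.485305; cosh(ωT) = 2.321372, sinh(ωT) = 2.094939
x(T) = p + (x₀−p)·cosh(ωT) + (ẋ₀/ω)·sinh(ωT) ⇒ p·(1 − cosh) = x(T) − x₀·cosh − (ẋ₀/ω)·sinh
numerator   = 0.3048 − (0.0155)·2.321372 − (0.5531/3.9398)·2.094939 = -0.025285
denominator = 1 − 2.321372 = -1.321372
p = -0.025285 / -1.321372 = 0.0191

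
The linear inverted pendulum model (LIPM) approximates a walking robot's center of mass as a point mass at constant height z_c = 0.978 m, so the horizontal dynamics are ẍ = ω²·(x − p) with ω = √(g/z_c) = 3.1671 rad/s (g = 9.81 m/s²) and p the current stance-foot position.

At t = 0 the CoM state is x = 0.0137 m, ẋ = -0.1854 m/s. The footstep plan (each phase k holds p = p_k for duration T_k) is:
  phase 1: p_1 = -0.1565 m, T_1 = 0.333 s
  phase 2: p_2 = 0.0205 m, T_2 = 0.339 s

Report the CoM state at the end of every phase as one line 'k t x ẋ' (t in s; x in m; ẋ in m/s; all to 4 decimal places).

1 0.3330 0.0436 0.3815
2 0.6720 0.2139 0.7179

phase 1: p=-0.1565, T=0.333, ωT=1.054644, cosh=1.609635, sinh=1.261319; start (x,ẋ)=(0.013700, -0.185400) → end (x,ẋ)=(0.043623, 0.381475)
phase 2: p=0.0205, T=0.339, ωT=1.073647, cosh=1.633895, sinh=1.292136; start (x,ẋ)=(0.043623, 0.381475) → end (x,ẋ)=(0.213918, 0.717918)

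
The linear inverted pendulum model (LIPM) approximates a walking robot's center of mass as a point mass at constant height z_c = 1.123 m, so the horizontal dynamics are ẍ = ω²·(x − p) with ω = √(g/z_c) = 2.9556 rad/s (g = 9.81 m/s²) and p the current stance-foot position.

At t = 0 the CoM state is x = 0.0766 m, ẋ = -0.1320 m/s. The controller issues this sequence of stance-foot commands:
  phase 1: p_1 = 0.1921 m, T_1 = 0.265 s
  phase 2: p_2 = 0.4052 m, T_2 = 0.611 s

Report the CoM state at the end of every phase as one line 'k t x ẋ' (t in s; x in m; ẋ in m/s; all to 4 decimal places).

1 0.2650 0.0007 -0.4702
2 0.8760 -1.3299 -5.0089

phase 1: p=0.1921, T=0.265, ωT=0.783234, cosh=1.322732, sinh=0.865806; start (x,ẋ)=(0.076600, -0.132000) → end (x,ẋ)=(0.000657, -0.470163)
phase 2: p=0.4052, T=0.611, ωT=1.805872, cosh=3.124802, sinh=2.960471; start (x,ẋ)=(0.000657, -0.470163) → end (x,ẋ)=(-1.329855, -5.008906)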